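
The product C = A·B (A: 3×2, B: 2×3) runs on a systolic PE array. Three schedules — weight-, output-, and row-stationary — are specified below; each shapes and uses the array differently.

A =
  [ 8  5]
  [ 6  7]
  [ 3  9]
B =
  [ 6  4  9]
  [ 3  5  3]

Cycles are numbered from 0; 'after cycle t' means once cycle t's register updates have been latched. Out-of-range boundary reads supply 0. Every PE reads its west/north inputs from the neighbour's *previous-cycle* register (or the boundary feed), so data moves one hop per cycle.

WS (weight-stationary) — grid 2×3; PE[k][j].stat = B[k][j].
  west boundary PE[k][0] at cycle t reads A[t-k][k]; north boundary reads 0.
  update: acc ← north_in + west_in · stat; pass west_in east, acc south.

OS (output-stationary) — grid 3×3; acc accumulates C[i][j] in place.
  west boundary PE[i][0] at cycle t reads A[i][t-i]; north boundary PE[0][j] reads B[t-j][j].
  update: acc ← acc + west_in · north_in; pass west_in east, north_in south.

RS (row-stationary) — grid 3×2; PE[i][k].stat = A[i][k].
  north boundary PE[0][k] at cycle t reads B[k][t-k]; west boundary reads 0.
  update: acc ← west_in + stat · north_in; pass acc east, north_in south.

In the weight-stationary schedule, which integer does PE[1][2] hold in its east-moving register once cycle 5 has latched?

register = 9

Tracing WS — 2×3 array, target PE[1][2]:
  @0  [0,2]  acc 0  |  →0  ↓0
  @0  [1,1]  acc 0  |  →0  ↓0
  @0  [1,2]  acc 0  |  →0  ↓0
  @1  [0,2]  acc 0  |  →0  ↓0
  @1  [1,1]  acc 0  |  →0  ↓0
  @1  [1,2]  acc 0  |  →0  ↓0
  @2  [0,2]  acc 72  |  →8  ↓72
  @2  [1,1]  acc 57  |  →5  ↓57
  @2  [1,2]  acc 0  |  →0  ↓0
  @3  [0,2]  acc 54  |  →6  ↓54
  @3  [1,1]  acc 59  |  →7  ↓59
  @3  [1,2]  acc 87  |  →5  ↓87
  @4  [0,2]  acc 27  |  →3  ↓27
  @4  [1,1]  acc 57  |  →9  ↓57
  @4  [1,2]  acc 75  |  →7  ↓75
  @5  [0,2]  acc 0  |  →0  ↓0
  @5  [1,1]  acc 0  |  →0  ↓0
  @5  [1,2]  acc 54  |  →9  ↓54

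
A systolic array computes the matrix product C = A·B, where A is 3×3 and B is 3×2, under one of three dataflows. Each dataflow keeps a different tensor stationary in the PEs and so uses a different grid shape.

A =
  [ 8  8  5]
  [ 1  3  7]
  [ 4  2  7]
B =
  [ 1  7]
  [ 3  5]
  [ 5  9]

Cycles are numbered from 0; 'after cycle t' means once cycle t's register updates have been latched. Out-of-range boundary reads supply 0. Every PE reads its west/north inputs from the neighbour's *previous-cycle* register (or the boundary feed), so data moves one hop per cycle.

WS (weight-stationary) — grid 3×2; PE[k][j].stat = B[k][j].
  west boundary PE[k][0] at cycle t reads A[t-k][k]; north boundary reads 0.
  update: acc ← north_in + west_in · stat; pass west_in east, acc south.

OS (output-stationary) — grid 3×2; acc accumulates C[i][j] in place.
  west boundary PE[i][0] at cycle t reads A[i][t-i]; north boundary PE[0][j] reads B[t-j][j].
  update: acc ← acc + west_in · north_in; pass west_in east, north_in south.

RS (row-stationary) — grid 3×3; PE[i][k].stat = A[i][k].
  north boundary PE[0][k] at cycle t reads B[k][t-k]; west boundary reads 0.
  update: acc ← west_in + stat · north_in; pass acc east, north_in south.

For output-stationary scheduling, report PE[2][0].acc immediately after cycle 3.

PE[2][0].acc = 10

Tracing OS — 3×2 array, target PE[2][0]:
  [0] (1,0) acc=0 (h:0 v:0)
  [0] (2,0) acc=0 (h:0 v:0)
  [1] (1,0) acc=1 (h:1 v:1)
  [1] (2,0) acc=0 (h:0 v:0)
  [2] (1,0) acc=10 (h:3 v:3)
  [2] (2,0) acc=4 (h:4 v:1)
  [3] (1,0) acc=45 (h:7 v:5)
  [3] (2,0) acc=10 (h:2 v:3)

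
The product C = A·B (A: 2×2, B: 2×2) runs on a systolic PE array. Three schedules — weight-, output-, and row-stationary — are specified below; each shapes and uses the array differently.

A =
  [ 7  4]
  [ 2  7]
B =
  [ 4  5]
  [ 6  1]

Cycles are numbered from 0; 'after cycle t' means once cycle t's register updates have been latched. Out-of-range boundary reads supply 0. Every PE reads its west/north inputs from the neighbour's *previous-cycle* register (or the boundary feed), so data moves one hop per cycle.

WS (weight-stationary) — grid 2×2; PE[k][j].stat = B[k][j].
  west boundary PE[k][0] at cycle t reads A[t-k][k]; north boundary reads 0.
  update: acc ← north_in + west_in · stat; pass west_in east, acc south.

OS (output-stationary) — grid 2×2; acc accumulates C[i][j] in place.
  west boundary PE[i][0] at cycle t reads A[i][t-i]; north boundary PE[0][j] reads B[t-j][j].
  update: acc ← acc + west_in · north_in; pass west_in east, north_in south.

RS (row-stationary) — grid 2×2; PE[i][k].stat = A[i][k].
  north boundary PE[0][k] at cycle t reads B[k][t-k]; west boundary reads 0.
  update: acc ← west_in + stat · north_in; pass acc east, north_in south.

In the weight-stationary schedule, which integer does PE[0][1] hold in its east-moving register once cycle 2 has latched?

Tracing WS — 2×2 array, target PE[0][1]:
  t=0 PE[0][0]: acc=28 h=7 v=28
  t=0 PE[0][1]: acc=0 h=0 v=0
  t=1 PE[0][0]: acc=8 h=2 v=8
  t=1 PE[0][1]: acc=35 h=7 v=35
  t=2 PE[0][0]: acc=0 h=0 v=0
  t=2 PE[0][1]: acc=10 h=2 v=10

register = 2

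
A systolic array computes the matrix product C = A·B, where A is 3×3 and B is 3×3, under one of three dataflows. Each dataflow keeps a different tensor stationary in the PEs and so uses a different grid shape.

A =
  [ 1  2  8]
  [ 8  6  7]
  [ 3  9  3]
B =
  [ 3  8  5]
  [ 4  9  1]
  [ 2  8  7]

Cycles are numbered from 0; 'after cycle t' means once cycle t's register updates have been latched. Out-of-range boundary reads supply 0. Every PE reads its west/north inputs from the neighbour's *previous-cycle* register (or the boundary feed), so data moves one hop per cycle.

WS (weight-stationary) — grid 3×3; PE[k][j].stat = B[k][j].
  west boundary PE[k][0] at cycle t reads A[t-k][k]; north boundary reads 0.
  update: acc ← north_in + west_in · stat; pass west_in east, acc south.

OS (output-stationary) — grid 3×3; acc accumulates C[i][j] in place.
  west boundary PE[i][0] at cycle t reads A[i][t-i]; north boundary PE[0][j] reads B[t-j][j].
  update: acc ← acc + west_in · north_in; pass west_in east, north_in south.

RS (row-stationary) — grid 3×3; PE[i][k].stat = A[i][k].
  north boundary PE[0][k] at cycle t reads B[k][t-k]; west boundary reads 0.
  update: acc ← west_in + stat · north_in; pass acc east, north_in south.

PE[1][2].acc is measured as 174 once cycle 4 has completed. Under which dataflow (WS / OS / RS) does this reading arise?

dataflow = RS

WS [3×3] PE[1][2] across cycles:
  @0  [1,2]  acc 0  |  →0  ↓0
  @1  [1,2]  acc 0  |  →0  ↓0
  @2  [1,2]  acc 0  |  →0  ↓0
  @3  [1,2]  acc 7  |  →2  ↓7
  @4  [1,2]  acc 46  |  →6  ↓46
OS [3×3] PE[1][2] across cycles:
  @0  [1,2]  acc 0  |  →0  ↓0
  @1  [1,2]  acc 0  |  →0  ↓0
  @2  [1,2]  acc 0  |  →0  ↓0
  @3  [1,2]  acc 40  |  →8  ↓5
  @4  [1,2]  acc 46  |  →6  ↓1
RS [3×3] PE[1][2] across cycles:
  @0  [1,2]  acc 0  |  →0  ↓0
  @1  [1,2]  acc 0  |  →0  ↓0
  @2  [1,2]  acc 0  |  →0  ↓0
  @3  [1,2]  acc 62  |  →62  ↓2
  @4  [1,2]  acc 174  |  →174  ↓8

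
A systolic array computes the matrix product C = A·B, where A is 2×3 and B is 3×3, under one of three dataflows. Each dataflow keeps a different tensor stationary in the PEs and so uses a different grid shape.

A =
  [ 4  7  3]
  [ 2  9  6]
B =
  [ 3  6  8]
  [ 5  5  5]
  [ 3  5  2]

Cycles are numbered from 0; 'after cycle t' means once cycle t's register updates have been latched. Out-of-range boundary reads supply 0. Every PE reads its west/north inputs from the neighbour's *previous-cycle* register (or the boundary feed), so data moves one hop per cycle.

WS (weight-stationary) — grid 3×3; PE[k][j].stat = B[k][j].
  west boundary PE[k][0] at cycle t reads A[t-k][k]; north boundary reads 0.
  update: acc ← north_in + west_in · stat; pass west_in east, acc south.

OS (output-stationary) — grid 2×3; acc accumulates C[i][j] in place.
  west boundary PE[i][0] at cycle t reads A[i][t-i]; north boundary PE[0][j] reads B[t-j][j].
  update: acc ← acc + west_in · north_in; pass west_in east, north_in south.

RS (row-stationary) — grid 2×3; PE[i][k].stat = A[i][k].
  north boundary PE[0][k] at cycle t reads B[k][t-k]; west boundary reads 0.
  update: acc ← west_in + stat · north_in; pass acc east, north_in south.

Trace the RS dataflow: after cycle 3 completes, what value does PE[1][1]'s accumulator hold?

PE[1][1].acc = 57

RS 2×3: PE[1][1] cycle-by-cycle (with neighbour feeds):
  cycle 0: PE[0][1] → acc 0, east 0, south 0
  cycle 0: PE[1][0] → acc 0, east 0, south 0
  cycle 0: PE[1][1] → acc 0, east 0, south 0
  cycle 1: PE[0][1] → acc 47, east 47, south 5
  cycle 1: PE[1][0] → acc 6, east 6, south 3
  cycle 1: PE[1][1] → acc 0, east 0, south 0
  cycle 2: PE[0][1] → acc 59, east 59, south 5
  cycle 2: PE[1][0] → acc 12, east 12, south 6
  cycle 2: PE[1][1] → acc 51, east 51, south 5
  cycle 3: PE[0][1] → acc 67, east 67, south 5
  cycle 3: PE[1][0] → acc 16, east 16, south 8
  cycle 3: PE[1][1] → acc 57, east 57, south 5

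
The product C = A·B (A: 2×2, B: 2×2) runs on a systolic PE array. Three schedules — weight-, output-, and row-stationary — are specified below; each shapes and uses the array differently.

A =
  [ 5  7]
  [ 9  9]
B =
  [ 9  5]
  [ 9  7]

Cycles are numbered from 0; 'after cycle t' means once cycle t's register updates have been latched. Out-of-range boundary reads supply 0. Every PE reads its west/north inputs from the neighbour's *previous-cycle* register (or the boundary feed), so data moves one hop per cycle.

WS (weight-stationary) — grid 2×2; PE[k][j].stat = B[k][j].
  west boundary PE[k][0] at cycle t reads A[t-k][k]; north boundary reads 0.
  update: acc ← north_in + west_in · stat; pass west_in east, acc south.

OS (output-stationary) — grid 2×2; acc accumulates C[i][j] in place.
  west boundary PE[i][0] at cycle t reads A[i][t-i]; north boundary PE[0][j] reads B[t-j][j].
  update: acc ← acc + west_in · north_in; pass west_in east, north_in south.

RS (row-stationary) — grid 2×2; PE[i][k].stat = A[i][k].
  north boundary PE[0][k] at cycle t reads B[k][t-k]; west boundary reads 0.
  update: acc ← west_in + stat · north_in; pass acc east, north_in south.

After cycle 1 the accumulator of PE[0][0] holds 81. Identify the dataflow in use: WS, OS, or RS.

Under WS (2×2), PE[0][0]:
  0: (0,0).acc=45  regs=<5,45>
  1: (0,0).acc=81  regs=<9,81>
Under OS (2×2), PE[0][0]:
  0: (0,0).acc=45  regs=<5,9>
  1: (0,0).acc=108  regs=<7,9>
Under RS (2×2), PE[0][0]:
  0: (0,0).acc=45  regs=<45,9>
  1: (0,0).acc=25  regs=<25,5>

dataflow = WS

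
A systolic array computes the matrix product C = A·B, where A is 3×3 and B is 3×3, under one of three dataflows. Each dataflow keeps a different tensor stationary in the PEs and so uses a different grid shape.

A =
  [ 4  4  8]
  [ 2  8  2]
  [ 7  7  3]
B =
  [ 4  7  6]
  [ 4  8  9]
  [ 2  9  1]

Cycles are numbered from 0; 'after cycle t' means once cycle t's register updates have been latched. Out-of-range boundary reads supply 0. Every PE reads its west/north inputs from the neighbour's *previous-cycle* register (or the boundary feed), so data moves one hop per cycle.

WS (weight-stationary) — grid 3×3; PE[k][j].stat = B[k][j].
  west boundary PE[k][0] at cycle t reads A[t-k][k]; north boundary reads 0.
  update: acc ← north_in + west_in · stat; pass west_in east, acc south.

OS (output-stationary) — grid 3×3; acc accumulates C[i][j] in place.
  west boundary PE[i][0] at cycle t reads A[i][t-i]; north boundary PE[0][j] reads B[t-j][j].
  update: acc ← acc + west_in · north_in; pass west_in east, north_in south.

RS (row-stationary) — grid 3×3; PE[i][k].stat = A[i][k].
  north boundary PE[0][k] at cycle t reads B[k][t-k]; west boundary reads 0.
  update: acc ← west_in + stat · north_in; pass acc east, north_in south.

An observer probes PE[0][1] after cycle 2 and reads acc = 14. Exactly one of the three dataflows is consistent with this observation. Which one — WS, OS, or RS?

dataflow = WS

— WS: 3×3; PE[0][1] trace:
  step 0 · PE0,1: acc=0; fwd→0 fwd↓0
  step 1 · PE0,1: acc=28; fwd→4 fwd↓28
  step 2 · PE0,1: acc=14; fwd→2 fwd↓14
— OS: 3×3; PE[0][1] trace:
  step 0 · PE0,1: acc=0; fwd→0 fwd↓0
  step 1 · PE0,1: acc=28; fwd→4 fwd↓7
  step 2 · PE0,1: acc=60; fwd→4 fwd↓8
— RS: 3×3; PE[0][1] trace:
  step 0 · PE0,1: acc=0; fwd→0 fwd↓0
  step 1 · PE0,1: acc=32; fwd→32 fwd↓4
  step 2 · PE0,1: acc=60; fwd→60 fwd↓8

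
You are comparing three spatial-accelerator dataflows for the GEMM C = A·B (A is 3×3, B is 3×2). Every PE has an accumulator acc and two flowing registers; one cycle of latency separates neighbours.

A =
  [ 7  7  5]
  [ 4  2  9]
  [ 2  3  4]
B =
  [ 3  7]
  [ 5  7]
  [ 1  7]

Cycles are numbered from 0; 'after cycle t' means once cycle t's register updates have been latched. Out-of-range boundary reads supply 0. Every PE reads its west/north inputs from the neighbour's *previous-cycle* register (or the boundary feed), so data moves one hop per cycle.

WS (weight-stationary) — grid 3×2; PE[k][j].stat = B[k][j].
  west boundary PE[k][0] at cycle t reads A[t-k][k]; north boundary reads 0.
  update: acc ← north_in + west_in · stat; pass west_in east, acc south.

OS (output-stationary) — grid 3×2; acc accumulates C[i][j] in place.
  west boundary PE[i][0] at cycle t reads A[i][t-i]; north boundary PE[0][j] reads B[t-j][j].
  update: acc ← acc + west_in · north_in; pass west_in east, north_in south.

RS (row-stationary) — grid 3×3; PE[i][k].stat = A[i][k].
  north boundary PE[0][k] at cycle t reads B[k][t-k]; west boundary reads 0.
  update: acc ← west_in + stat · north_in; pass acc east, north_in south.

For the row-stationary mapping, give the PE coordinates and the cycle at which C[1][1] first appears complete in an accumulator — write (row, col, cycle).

(row, col, cycle) = (1, 2, 4)

Under RS, C[1][1] lands at PE[1][2]:
  0: (1,2).acc=0  regs=<0,0>
  1: (1,2).acc=0  regs=<0,0>
  2: (1,2).acc=0  regs=<0,0>
  3: (1,2).acc=31  regs=<31,1>
  4: (1,2).acc=105  regs=<105,7>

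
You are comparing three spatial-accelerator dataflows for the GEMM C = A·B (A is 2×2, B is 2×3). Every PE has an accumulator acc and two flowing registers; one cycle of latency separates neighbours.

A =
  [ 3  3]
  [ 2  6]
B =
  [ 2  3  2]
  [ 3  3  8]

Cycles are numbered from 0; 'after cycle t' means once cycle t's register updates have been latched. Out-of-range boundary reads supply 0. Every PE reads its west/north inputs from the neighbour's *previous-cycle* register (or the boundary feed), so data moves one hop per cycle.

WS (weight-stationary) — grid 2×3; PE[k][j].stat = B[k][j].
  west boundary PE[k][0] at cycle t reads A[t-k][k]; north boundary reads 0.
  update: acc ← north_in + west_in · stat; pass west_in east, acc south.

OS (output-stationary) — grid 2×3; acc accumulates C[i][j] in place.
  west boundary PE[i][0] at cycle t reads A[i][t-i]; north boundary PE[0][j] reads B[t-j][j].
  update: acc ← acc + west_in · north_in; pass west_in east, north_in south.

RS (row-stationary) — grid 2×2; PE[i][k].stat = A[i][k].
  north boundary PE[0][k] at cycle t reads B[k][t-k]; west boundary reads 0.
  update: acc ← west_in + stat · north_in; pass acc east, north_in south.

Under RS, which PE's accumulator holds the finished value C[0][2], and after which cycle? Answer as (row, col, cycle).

RS: C[0][2] accumulates in PE[0][1]:
  cycle 0: PE[0][1] → acc 0, east 0, south 0
  cycle 1: PE[0][1] → acc 15, east 15, south 3
  cycle 2: PE[0][1] → acc 18, east 18, south 3
  cycle 3: PE[0][1] → acc 30, east 30, south 8

(row, col, cycle) = (0, 1, 3)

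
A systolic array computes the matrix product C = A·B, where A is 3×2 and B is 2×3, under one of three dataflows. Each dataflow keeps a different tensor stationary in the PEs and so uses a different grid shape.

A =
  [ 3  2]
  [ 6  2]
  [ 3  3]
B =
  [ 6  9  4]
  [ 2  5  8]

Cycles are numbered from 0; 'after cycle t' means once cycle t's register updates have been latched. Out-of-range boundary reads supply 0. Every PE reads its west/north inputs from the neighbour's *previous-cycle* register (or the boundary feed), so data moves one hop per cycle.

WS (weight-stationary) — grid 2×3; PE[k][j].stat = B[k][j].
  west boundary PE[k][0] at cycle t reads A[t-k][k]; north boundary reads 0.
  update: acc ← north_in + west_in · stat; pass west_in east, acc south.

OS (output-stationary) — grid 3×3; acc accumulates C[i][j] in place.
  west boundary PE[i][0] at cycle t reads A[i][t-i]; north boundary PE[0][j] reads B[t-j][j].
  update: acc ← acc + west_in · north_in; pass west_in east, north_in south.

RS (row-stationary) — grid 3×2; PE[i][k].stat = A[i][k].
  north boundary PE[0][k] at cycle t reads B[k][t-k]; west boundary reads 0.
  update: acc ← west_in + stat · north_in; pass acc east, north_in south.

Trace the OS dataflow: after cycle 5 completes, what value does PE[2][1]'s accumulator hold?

OS (3×3). Following PE[2][1] plus its west/north inputs:
  cycle 0: PE[1][1] → acc 0, east 0, south 0
  cycle 0: PE[2][0] → acc 0, east 0, south 0
  cycle 0: PE[2][1] → acc 0, east 0, south 0
  cycle 1: PE[1][1] → acc 0, east 0, south 0
  cycle 1: PE[2][0] → acc 0, east 0, south 0
  cycle 1: PE[2][1] → acc 0, east 0, south 0
  cycle 2: PE[1][1] → acc 54, east 6, south 9
  cycle 2: PE[2][0] → acc 18, east 3, south 6
  cycle 2: PE[2][1] → acc 0, east 0, south 0
  cycle 3: PE[1][1] → acc 64, east 2, south 5
  cycle 3: PE[2][0] → acc 24, east 3, south 2
  cycle 3: PE[2][1] → acc 27, east 3, south 9
  cycle 4: PE[1][1] → acc 64, east 0, south 0
  cycle 4: PE[2][0] → acc 24, east 0, south 0
  cycle 4: PE[2][1] → acc 42, east 3, south 5
  cycle 5: PE[1][1] → acc 64, east 0, south 0
  cycle 5: PE[2][0] → acc 24, east 0, south 0
  cycle 5: PE[2][1] → acc 42, east 0, south 0

PE[2][1].acc = 42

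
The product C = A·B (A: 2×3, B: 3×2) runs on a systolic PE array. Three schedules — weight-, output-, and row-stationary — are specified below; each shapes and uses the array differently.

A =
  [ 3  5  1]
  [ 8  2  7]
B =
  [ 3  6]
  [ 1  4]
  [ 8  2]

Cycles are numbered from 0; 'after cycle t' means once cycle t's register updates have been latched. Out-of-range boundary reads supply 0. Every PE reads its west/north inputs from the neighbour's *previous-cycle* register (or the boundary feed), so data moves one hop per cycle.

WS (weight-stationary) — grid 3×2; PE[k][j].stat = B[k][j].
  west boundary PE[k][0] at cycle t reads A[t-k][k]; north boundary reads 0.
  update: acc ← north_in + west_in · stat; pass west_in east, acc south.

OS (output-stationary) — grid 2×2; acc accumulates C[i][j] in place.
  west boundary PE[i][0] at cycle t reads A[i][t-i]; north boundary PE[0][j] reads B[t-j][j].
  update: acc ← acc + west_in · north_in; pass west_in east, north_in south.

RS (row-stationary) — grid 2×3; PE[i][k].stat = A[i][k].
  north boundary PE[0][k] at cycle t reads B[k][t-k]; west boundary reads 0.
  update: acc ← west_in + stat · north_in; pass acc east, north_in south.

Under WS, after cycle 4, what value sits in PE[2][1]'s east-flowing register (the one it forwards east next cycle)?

WS on a 3×2 grid — tracing PE[2][1] and its feeders:
  after 0 — PE[1][1] acc=0, pass-E 0, pass-S 0
  after 0 — PE[2][0] acc=0, pass-E 0, pass-S 0
  after 0 — PE[2][1] acc=0, pass-E 0, pass-S 0
  after 1 — PE[1][1] acc=0, pass-E 0, pass-S 0
  after 1 — PE[2][0] acc=0, pass-E 0, pass-S 0
  after 1 — PE[2][1] acc=0, pass-E 0, pass-S 0
  after 2 — PE[1][1] acc=38, pass-E 5, pass-S 38
  after 2 — PE[2][0] acc=22, pass-E 1, pass-S 22
  after 2 — PE[2][1] acc=0, pass-E 0, pass-S 0
  after 3 — PE[1][1] acc=56, pass-E 2, pass-S 56
  after 3 — PE[2][0] acc=82, pass-E 7, pass-S 82
  after 3 — PE[2][1] acc=40, pass-E 1, pass-S 40
  after 4 — PE[1][1] acc=0, pass-E 0, pass-S 0
  after 4 — PE[2][0] acc=0, pass-E 0, pass-S 0
  after 4 — PE[2][1] acc=70, pass-E 7, pass-S 70

register = 7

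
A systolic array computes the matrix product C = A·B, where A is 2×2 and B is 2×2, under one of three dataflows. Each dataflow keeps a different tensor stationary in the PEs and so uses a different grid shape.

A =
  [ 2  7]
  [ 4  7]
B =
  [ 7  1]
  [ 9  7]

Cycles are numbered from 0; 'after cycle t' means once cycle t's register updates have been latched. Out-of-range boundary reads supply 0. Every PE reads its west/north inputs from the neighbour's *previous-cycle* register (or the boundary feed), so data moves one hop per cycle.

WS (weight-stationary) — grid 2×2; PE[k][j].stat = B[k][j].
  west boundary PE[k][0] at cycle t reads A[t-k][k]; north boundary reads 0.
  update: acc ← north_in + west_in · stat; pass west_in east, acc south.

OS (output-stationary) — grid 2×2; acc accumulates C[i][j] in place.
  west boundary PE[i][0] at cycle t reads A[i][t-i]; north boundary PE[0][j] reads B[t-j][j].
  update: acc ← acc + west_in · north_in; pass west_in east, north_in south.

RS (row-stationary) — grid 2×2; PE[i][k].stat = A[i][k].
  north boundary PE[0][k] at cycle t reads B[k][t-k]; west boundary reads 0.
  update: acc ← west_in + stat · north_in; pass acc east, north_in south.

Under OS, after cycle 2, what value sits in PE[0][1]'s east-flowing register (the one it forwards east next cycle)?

register = 7

OS 2×2: PE[0][1] cycle-by-cycle (with neighbour feeds):
  after 0 — PE[0][0] acc=14, pass-E 2, pass-S 7
  after 0 — PE[0][1] acc=0, pass-E 0, pass-S 0
  after 1 — PE[0][0] acc=77, pass-E 7, pass-S 9
  after 1 — PE[0][1] acc=2, pass-E 2, pass-S 1
  after 2 — PE[0][0] acc=77, pass-E 0, pass-S 0
  after 2 — PE[0][1] acc=51, pass-E 7, pass-S 7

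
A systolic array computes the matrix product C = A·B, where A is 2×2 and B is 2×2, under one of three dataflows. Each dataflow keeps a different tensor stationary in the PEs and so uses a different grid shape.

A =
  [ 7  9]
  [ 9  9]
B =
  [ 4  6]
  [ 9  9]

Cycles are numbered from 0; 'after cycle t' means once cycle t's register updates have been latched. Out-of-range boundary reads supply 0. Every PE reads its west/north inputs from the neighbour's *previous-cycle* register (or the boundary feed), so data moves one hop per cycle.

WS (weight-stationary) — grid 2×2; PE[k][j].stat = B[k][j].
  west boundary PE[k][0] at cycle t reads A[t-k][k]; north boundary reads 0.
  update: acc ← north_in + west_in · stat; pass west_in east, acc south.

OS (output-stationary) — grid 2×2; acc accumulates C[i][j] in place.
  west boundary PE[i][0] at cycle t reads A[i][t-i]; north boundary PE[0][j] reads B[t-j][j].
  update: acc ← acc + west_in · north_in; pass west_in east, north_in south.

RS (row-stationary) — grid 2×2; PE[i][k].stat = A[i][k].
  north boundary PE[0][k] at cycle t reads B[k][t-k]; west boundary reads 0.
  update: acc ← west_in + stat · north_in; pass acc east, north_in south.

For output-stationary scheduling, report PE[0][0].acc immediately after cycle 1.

PE[0][0].acc = 109

OS 2×2: PE[0][0] cycle-by-cycle (with neighbour feeds):
  after 0 — PE[0][0] acc=28, pass-E 7, pass-S 4
  after 1 — PE[0][0] acc=109, pass-E 9, pass-S 9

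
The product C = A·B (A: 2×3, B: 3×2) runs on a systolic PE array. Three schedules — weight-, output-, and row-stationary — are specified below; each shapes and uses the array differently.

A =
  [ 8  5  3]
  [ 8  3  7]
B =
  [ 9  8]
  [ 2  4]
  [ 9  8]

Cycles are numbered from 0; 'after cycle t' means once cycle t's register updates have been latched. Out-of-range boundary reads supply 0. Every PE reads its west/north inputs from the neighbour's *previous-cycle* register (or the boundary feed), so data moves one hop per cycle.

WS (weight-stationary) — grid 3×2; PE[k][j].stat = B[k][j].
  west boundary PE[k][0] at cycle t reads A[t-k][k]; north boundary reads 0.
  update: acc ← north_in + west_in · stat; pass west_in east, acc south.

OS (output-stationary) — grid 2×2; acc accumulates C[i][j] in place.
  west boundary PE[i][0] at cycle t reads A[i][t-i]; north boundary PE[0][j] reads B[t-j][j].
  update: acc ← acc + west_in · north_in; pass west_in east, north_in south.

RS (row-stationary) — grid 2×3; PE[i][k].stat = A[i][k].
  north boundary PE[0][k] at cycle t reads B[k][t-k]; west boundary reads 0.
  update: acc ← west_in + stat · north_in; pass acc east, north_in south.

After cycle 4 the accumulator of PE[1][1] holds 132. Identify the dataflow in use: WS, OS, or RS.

dataflow = OS

— WS: 3×2; PE[1][1] trace:
  after 0 — PE[1][1] acc=0, pass-E 0, pass-S 0
  after 1 — PE[1][1] acc=0, pass-E 0, pass-S 0
  after 2 — PE[1][1] acc=84, pass-E 5, pass-S 84
  after 3 — PE[1][1] acc=76, pass-E 3, pass-S 76
  after 4 — PE[1][1] acc=0, pass-E 0, pass-S 0
— OS: 2×2; PE[1][1] trace:
  after 0 — PE[1][1] acc=0, pass-E 0, pass-S 0
  after 1 — PE[1][1] acc=0, pass-E 0, pass-S 0
  after 2 — PE[1][1] acc=64, pass-E 8, pass-S 8
  after 3 — PE[1][1] acc=76, pass-E 3, pass-S 4
  after 4 — PE[1][1] acc=132, pass-E 7, pass-S 8
— RS: 2×3; PE[1][1] trace:
  after 0 — PE[1][1] acc=0, pass-E 0, pass-S 0
  after 1 — PE[1][1] acc=0, pass-E 0, pass-S 0
  after 2 — PE[1][1] acc=78, pass-E 78, pass-S 2
  after 3 — PE[1][1] acc=76, pass-E 76, pass-S 4
  after 4 — PE[1][1] acc=0, pass-E 0, pass-S 0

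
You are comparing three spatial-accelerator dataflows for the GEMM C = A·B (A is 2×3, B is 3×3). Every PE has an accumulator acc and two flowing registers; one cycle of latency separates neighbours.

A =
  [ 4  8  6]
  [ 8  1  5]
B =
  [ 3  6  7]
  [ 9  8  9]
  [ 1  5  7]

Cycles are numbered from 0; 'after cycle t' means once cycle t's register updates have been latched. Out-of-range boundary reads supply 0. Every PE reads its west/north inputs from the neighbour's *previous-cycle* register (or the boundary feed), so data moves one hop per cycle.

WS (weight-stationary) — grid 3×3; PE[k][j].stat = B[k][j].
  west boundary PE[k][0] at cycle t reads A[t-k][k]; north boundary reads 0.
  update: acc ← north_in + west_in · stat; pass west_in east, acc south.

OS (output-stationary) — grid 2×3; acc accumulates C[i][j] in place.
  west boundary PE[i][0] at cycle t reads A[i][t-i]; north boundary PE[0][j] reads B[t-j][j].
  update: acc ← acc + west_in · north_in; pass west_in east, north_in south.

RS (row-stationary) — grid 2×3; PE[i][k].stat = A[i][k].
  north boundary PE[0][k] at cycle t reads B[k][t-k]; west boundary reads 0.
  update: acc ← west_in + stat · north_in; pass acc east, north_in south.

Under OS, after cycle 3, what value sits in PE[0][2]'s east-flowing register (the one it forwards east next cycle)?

register = 8

OS 2×3: PE[0][2] cycle-by-cycle (with neighbour feeds):
  cycle 0: PE[0][1] → acc 0, east 0, south 0
  cycle 0: PE[0][2] → acc 0, east 0, south 0
  cycle 1: PE[0][1] → acc 24, east 4, south 6
  cycle 1: PE[0][2] → acc 0, east 0, south 0
  cycle 2: PE[0][1] → acc 88, east 8, south 8
  cycle 2: PE[0][2] → acc 28, east 4, south 7
  cycle 3: PE[0][1] → acc 118, east 6, south 5
  cycle 3: PE[0][2] → acc 100, east 8, south 9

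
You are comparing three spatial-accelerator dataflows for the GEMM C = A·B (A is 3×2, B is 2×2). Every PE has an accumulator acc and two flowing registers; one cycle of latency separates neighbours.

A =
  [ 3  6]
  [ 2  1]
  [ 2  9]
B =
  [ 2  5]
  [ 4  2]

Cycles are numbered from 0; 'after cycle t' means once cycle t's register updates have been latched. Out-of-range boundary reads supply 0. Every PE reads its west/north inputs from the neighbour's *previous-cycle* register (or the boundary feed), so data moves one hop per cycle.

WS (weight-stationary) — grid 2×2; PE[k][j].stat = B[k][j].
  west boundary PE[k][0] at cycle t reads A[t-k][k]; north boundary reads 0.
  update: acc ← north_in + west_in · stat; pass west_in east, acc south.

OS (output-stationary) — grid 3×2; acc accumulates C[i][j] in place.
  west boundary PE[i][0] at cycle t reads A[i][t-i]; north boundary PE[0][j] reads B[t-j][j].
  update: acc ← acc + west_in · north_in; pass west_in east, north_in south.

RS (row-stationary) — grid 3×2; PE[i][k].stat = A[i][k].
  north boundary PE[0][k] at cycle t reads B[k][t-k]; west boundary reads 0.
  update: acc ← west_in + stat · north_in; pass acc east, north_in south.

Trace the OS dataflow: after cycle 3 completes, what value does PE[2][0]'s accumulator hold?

PE[2][0].acc = 40

OS (3×2). Following PE[2][0] plus its west/north inputs:
  cycle 0: PE[1][0] → acc 0, east 0, south 0
  cycle 0: PE[2][0] → acc 0, east 0, south 0
  cycle 1: PE[1][0] → acc 4, east 2, south 2
  cycle 1: PE[2][0] → acc 0, east 0, south 0
  cycle 2: PE[1][0] → acc 8, east 1, south 4
  cycle 2: PE[2][0] → acc 4, east 2, south 2
  cycle 3: PE[1][0] → acc 8, east 0, south 0
  cycle 3: PE[2][0] → acc 40, east 9, south 4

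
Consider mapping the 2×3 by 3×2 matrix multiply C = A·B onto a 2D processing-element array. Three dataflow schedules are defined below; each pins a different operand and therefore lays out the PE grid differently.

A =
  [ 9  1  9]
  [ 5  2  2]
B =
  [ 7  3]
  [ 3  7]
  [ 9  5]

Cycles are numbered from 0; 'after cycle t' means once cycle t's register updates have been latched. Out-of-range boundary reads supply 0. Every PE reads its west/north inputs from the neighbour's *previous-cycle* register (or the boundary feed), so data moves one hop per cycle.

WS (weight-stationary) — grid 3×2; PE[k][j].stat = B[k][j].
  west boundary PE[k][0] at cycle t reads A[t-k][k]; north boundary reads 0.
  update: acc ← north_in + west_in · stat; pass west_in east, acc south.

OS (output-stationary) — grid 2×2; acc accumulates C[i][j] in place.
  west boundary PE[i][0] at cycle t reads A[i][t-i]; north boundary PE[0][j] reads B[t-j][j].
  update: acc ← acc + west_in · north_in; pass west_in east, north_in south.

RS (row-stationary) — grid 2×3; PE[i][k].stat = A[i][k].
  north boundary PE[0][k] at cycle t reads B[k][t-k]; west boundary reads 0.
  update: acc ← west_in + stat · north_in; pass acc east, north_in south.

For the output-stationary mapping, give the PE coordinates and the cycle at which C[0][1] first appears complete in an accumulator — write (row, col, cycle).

Under OS, C[0][1] lands at PE[0][1]:
  after 0 — PE[0][1] acc=0, pass-E 0, pass-S 0
  after 1 — PE[0][1] acc=27, pass-E 9, pass-S 3
  after 2 — PE[0][1] acc=34, pass-E 1, pass-S 7
  after 3 — PE[0][1] acc=79, pass-E 9, pass-S 5

(row, col, cycle) = (0, 1, 3)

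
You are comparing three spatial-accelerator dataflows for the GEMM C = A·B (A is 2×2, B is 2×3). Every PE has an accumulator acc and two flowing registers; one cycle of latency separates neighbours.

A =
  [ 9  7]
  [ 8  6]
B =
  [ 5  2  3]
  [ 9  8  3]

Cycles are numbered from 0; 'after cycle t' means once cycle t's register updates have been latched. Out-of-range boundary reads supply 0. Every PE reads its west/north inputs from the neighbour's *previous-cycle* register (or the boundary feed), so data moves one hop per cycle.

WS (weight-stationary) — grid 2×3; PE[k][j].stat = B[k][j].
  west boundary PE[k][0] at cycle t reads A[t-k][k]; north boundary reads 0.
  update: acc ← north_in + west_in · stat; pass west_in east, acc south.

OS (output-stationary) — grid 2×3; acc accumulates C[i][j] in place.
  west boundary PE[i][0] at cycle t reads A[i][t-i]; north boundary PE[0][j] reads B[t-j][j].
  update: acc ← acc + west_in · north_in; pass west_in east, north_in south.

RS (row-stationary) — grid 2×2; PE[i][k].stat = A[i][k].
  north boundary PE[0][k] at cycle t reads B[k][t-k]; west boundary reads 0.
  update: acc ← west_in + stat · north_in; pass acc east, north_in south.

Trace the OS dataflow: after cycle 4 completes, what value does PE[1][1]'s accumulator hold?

OS (2×3). Following PE[1][1] plus its west/north inputs:
  after 0 — PE[0][1] acc=0, pass-E 0, pass-S 0
  after 0 — PE[1][0] acc=0, pass-E 0, pass-S 0
  after 0 — PE[1][1] acc=0, pass-E 0, pass-S 0
  after 1 — PE[0][1] acc=18, pass-E 9, pass-S 2
  after 1 — PE[1][0] acc=40, pass-E 8, pass-S 5
  after 1 — PE[1][1] acc=0, pass-E 0, pass-S 0
  after 2 — PE[0][1] acc=74, pass-E 7, pass-S 8
  after 2 — PE[1][0] acc=94, pass-E 6, pass-S 9
  after 2 — PE[1][1] acc=16, pass-E 8, pass-S 2
  after 3 — PE[0][1] acc=74, pass-E 0, pass-S 0
  after 3 — PE[1][0] acc=94, pass-E 0, pass-S 0
  after 3 — PE[1][1] acc=64, pass-E 6, pass-S 8
  after 4 — PE[0][1] acc=74, pass-E 0, pass-S 0
  after 4 — PE[1][0] acc=94, pass-E 0, pass-S 0
  after 4 — PE[1][1] acc=64, pass-E 0, pass-S 0

PE[1][1].acc = 64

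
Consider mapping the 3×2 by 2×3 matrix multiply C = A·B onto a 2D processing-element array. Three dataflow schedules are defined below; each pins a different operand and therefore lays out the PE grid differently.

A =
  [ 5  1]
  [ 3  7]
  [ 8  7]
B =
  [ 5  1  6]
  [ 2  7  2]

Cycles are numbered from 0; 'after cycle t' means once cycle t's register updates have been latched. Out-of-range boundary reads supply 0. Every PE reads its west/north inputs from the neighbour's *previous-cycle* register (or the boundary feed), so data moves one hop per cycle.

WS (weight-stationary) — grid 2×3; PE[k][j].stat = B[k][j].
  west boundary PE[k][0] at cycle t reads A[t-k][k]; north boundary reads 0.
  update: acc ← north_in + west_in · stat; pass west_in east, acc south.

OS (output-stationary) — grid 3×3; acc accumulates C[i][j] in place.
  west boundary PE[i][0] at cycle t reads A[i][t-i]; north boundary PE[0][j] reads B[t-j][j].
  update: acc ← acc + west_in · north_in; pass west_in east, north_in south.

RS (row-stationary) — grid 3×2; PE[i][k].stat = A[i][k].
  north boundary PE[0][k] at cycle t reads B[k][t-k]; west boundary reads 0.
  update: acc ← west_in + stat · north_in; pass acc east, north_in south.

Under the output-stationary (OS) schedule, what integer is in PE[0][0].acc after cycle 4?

OS 3×3: PE[0][0] cycle-by-cycle (with neighbour feeds):
  @0  [0,0]  acc 25  |  →5  ↓5
  @1  [0,0]  acc 27  |  →1  ↓2
  @2  [0,0]  acc 27  |  →0  ↓0
  @3  [0,0]  acc 27  |  →0  ↓0
  @4  [0,0]  acc 27  |  →0  ↓0

PE[0][0].acc = 27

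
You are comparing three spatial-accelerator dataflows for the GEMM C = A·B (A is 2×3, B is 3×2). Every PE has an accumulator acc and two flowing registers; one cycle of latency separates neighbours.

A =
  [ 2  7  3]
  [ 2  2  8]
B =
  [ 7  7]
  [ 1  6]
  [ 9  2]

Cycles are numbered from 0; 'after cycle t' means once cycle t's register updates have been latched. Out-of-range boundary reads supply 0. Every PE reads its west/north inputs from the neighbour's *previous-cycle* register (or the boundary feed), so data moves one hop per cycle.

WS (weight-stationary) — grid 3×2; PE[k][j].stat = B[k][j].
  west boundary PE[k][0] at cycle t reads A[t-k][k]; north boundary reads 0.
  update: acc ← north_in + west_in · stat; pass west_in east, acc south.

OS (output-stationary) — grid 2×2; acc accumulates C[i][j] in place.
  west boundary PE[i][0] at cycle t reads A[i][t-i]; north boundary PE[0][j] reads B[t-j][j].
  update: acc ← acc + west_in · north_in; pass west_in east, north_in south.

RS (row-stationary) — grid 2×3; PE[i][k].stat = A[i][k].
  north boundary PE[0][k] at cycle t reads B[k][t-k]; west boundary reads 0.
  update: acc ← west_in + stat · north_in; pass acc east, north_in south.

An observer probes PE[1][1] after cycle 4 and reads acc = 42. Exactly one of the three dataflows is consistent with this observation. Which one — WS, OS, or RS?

Under WS (3×2), PE[1][1]:
  @0  [1,1]  acc 0  |  →0  ↓0
  @1  [1,1]  acc 0  |  →0  ↓0
  @2  [1,1]  acc 56  |  →7  ↓56
  @3  [1,1]  acc 26  |  →2  ↓26
  @4  [1,1]  acc 0  |  →0  ↓0
Under OS (2×2), PE[1][1]:
  @0  [1,1]  acc 0  |  →0  ↓0
  @1  [1,1]  acc 0  |  →0  ↓0
  @2  [1,1]  acc 14  |  →2  ↓7
  @3  [1,1]  acc 26  |  →2  ↓6
  @4  [1,1]  acc 42  |  →8  ↓2
Under RS (2×3), PE[1][1]:
  @0  [1,1]  acc 0  |  →0  ↓0
  @1  [1,1]  acc 0  |  →0  ↓0
  @2  [1,1]  acc 16  |  →16  ↓1
  @3  [1,1]  acc 26  |  →26  ↓6
  @4  [1,1]  acc 0  |  →0  ↓0

dataflow = OS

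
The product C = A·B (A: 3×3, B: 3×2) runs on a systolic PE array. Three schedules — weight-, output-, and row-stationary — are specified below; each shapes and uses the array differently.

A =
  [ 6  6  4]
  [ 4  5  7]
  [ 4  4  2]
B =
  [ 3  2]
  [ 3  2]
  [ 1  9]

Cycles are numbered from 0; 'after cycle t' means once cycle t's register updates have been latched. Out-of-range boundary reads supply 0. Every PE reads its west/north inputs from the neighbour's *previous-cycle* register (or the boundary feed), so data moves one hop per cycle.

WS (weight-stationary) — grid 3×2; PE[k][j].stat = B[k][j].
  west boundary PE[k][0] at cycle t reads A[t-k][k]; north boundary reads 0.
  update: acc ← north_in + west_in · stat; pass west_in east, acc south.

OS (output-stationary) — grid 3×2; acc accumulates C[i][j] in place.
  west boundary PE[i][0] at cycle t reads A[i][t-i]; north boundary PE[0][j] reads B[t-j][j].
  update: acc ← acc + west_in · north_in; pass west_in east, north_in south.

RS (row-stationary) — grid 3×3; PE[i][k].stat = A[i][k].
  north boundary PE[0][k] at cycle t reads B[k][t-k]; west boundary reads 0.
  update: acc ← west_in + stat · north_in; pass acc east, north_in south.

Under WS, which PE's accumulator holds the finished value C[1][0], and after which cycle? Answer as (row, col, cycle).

(row, col, cycle) = (2, 0, 3)

Under WS, C[1][0] lands at PE[2][0]:
  cycle 0: PE[2][0] → acc 0, east 0, south 0
  cycle 1: PE[2][0] → acc 0, east 0, south 0
  cycle 2: PE[2][0] → acc 40, east 4, south 40
  cycle 3: PE[2][0] → acc 34, east 7, south 34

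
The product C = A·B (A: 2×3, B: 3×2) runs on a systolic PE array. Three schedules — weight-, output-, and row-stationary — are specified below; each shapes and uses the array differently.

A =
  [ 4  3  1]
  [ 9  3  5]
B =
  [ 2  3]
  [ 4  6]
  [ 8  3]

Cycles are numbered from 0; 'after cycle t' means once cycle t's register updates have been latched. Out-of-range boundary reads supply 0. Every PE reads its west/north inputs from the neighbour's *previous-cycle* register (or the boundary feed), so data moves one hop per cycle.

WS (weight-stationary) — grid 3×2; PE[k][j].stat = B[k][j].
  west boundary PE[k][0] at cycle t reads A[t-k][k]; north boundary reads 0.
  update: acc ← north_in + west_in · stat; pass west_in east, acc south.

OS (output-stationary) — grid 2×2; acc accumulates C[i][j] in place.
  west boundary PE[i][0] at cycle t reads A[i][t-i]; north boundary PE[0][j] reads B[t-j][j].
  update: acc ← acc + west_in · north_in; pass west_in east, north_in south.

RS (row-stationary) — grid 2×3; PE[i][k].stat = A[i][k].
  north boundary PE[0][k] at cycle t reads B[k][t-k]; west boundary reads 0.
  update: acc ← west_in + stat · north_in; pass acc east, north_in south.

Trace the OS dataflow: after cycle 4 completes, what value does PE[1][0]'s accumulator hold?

PE[1][0].acc = 70

OS 2×2: PE[1][0] cycle-by-cycle (with neighbour feeds):
  @0  [0,0]  acc 8  |  →4  ↓2
  @0  [1,0]  acc 0  |  →0  ↓0
  @1  [0,0]  acc 20  |  →3  ↓4
  @1  [1,0]  acc 18  |  →9  ↓2
  @2  [0,0]  acc 28  |  →1  ↓8
  @2  [1,0]  acc 30  |  →3  ↓4
  @3  [0,0]  acc 28  |  →0  ↓0
  @3  [1,0]  acc 70  |  →5  ↓8
  @4  [0,0]  acc 28  |  →0  ↓0
  @4  [1,0]  acc 70  |  →0  ↓0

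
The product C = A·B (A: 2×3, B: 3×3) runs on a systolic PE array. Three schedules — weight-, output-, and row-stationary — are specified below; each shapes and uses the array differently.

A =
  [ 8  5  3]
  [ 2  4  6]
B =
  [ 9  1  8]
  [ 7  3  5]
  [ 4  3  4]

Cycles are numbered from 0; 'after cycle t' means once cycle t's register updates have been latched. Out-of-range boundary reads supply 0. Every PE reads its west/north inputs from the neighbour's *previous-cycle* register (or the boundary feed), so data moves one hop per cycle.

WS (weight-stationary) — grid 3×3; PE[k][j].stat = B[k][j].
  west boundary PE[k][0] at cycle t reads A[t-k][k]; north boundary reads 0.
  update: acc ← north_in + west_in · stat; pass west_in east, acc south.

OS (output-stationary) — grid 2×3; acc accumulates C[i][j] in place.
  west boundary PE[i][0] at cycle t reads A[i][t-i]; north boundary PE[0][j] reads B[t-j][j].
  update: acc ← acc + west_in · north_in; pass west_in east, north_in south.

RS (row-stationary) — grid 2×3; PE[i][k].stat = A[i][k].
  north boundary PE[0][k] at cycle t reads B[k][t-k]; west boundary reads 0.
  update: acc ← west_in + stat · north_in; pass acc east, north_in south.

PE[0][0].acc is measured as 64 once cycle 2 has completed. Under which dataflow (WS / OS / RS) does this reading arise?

Under WS (3×3), PE[0][0]:
  c0 r0c0: 72 / 8 / 72
  c1 r0c0: 18 / 2 / 18
  c2 r0c0: 0 / 0 / 0
Under OS (2×3), PE[0][0]:
  c0 r0c0: 72 / 8 / 9
  c1 r0c0: 107 / 5 / 7
  c2 r0c0: 119 / 3 / 4
Under RS (2×3), PE[0][0]:
  c0 r0c0: 72 / 72 / 9
  c1 r0c0: 8 / 8 / 1
  c2 r0c0: 64 / 64 / 8

dataflow = RS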